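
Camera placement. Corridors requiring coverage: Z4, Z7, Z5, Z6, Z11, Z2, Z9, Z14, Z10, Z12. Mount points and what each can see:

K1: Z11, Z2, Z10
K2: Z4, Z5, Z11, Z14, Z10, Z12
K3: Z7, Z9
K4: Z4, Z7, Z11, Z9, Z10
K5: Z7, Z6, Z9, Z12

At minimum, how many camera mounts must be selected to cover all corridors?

K1, K2, K5 together cover {Z4, Z7, Z5, Z6, Z11, Z2, Z9, Z14, Z10, Z12} — every corridor.
No 2 of the 5 camera mounts cover everything (all 10 pairs fall short), so 3 is minimum.

3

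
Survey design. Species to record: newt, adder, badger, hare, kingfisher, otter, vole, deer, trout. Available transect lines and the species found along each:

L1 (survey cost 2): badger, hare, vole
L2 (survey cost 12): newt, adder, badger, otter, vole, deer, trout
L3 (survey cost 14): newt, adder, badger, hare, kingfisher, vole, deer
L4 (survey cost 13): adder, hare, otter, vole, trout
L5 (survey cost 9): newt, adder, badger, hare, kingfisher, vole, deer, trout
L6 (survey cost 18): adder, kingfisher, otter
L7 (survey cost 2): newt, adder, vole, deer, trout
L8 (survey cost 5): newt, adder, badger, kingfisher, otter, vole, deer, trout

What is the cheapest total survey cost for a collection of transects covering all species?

7

L1, L8 cover every species at survey cost 2 + 5 = 7.
Any cover uses at least 2 transects; among all covering selections none totals below 7.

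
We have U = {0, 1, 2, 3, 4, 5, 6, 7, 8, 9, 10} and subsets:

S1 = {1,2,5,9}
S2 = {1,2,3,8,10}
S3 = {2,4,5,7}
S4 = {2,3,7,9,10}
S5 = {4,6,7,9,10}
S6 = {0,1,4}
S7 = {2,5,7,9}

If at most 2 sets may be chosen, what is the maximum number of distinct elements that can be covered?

Choosing S2, S5 covers {1, 2, 3, 4, 6, 7, 8, 9, 10} — 9 elements.
No choice of 2 sets does better; here 0, 5 are left uncovered.

9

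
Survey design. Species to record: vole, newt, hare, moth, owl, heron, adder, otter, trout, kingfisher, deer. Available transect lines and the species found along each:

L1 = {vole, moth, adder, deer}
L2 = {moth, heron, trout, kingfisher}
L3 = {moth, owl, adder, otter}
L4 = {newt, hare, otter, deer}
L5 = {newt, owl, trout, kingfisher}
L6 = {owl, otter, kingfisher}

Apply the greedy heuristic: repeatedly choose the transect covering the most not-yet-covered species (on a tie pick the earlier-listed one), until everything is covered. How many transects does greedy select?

4

Pick 1: L1 covers 4 new species (vole, moth, adder, deer).
Pick 2: L5 covers 4 new species (newt, owl, trout, kingfisher).
Pick 3: L4 covers 2 new species (hare, otter).
Pick 4: L2 covers 1 new species (heron).
Greedy uses 4 transects.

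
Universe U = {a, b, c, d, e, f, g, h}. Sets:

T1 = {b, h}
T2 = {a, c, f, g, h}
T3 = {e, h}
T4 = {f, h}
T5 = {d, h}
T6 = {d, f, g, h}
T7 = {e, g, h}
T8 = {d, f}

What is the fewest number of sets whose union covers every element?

T1, T2, T3, T5 together cover {a, b, c, d, e, f, g, h} — every element.
No 3 of the 8 sets cover everything (all 56 triples fall short), so 4 is minimum.

4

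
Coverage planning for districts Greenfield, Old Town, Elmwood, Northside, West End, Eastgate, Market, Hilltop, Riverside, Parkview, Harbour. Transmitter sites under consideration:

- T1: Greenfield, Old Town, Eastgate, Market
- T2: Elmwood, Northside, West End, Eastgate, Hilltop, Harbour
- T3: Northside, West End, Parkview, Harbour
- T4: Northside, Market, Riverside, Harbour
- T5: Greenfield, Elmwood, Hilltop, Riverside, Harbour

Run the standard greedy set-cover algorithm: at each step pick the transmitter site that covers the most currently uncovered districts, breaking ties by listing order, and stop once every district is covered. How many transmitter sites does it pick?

4

Pick 1: T2 covers 6 new districts (Elmwood, Northside, West End, Eastgate, Hilltop, Harbour).
Pick 2: T1 covers 3 new districts (Greenfield, Old Town, Market).
Pick 3: T3 covers 1 new districts (Parkview).
Pick 4: T4 covers 1 new districts (Riverside).
Greedy uses 4 transmitter sites. (The true minimum is 3.)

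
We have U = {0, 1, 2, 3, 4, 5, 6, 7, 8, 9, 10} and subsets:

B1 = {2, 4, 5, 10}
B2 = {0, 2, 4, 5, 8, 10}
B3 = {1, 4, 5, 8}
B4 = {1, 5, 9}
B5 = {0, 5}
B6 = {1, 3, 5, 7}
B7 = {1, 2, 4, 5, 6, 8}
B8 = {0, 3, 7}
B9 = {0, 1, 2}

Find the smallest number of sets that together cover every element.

4

B1, B4, B7, B8 together cover {0, 1, 2, 3, 4, 5, 6, 7, 8, 9, 10} — every element.
No 3 of the 9 sets cover everything (all 84 triples fall short), so 4 is minimum.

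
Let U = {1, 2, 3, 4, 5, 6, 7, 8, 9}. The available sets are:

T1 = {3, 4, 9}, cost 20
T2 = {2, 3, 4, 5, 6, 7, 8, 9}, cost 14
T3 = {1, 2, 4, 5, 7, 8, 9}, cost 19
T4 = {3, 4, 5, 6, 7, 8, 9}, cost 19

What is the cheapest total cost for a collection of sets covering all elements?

33

T2, T3 cover every element at cost 14 + 19 = 33.
Any cover uses at least 2 sets; among all covering selections none totals below 33.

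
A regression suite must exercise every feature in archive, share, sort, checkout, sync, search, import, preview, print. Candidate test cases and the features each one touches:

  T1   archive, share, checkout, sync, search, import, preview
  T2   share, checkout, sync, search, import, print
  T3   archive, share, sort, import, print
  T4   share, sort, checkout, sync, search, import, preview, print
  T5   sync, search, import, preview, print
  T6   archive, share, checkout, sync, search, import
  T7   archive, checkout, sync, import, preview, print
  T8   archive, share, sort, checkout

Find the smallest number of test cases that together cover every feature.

2

T1, T3 together cover {archive, share, sort, checkout, sync, search, import, preview, print} — every feature.
No single test case contains all 9 features, so 2 is optimal.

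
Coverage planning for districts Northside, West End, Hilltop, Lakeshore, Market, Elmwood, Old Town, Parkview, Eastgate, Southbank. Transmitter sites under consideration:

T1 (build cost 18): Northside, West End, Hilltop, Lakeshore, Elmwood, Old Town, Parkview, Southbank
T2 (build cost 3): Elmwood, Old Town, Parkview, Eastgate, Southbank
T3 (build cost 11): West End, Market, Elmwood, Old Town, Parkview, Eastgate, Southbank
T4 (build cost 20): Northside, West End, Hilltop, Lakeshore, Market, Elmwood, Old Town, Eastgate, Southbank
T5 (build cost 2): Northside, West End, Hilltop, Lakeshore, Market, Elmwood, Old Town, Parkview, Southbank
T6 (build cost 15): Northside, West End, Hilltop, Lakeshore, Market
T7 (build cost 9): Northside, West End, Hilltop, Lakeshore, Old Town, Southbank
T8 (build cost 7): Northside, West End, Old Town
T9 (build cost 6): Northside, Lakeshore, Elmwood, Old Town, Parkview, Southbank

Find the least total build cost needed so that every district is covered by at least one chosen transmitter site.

T2, T5 cover every district at build cost 3 + 2 = 5.
Any cover uses at least 2 transmitter sites; among all covering selections none totals below 5.

5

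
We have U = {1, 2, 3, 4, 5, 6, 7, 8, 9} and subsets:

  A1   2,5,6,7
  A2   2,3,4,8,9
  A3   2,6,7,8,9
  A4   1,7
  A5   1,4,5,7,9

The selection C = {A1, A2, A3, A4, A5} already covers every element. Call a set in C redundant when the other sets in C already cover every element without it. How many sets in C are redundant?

Drop A1: the rest still cover every element — redundant.
Drop A2: 3 uncovered — not redundant.
Drop A3: the rest still cover every element — redundant.
Drop A4: the rest still cover every element — redundant.
Drop A5: the rest still cover every element — redundant.
4 redundant: A1, A3, A4, A5.

4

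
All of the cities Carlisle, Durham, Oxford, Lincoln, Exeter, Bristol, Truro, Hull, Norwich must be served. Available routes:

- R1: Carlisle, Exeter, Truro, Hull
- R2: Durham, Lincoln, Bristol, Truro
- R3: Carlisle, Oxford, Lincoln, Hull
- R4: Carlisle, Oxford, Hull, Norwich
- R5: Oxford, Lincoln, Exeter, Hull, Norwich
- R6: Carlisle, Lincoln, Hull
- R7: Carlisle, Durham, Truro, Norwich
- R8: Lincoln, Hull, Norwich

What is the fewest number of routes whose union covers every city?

R1, R2, R4 together cover {Carlisle, Durham, Oxford, Lincoln, Exeter, Bristol, Truro, Hull, Norwich} — every city.
No 2 of the 8 routes cover everything (all 28 pairs fall short), so 3 is minimum.

3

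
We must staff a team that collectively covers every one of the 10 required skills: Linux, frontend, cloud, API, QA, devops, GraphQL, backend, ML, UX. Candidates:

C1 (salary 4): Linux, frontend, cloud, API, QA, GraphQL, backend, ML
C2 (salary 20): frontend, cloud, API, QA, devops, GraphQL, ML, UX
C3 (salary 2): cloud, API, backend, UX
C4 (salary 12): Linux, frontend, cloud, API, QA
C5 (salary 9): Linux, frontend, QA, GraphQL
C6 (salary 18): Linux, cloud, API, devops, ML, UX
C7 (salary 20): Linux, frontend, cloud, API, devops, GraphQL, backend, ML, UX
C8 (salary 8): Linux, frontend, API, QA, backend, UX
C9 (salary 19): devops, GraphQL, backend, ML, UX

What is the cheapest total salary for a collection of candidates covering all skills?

22

C1, C6 cover every skill at salary 4 + 18 = 22.
Any cover uses at least 2 candidates; among all covering selections none totals below 22.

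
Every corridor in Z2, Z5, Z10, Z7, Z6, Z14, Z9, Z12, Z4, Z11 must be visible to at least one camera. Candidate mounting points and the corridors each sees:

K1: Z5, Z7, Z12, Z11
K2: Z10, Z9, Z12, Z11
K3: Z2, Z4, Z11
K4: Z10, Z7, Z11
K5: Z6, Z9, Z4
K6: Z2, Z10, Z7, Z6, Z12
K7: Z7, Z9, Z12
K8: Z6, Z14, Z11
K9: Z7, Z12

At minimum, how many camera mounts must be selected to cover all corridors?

4

K1, K2, K3, K8 together cover {Z2, Z5, Z10, Z7, Z6, Z14, Z9, Z12, Z4, Z11} — every corridor.
No 3 of the 9 camera mounts cover everything (all 84 triples fall short), so 4 is minimum.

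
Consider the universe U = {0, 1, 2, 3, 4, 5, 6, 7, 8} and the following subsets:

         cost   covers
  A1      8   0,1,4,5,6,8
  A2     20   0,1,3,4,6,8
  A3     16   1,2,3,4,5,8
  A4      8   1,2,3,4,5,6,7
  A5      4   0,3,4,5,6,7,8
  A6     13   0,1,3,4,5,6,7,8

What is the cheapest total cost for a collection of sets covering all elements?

A4, A5 cover every element at cost 8 + 4 = 12.
Any cover uses at least 2 sets; among all covering selections none totals below 12.

12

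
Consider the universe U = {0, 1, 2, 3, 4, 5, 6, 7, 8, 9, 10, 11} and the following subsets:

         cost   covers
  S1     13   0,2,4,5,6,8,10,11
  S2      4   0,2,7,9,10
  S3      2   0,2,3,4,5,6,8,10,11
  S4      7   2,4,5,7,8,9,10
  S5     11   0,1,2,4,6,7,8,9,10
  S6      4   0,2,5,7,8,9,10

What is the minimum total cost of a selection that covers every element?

13

S3, S5 cover every element at cost 2 + 11 = 13.
Any cover uses at least 2 sets; among all covering selections none totals below 13.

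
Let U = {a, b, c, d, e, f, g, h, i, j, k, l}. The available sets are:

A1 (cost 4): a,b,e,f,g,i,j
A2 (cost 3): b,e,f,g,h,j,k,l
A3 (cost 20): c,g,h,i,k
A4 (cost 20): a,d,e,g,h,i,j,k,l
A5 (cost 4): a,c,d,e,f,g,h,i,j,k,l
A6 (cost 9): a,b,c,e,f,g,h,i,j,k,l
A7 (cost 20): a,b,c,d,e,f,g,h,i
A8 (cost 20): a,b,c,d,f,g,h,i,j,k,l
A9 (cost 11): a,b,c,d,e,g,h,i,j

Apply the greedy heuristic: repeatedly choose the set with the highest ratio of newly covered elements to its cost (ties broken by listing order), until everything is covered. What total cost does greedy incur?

7

Pick 1: A5 adds 11 new (a, c, d, e, f, g, h, i, j, k, l) at cost 4 (ratio 11/4).
Pick 2: A2 adds 1 new (b) at cost 3 (ratio 1/3).
Greedy total cost: 4 + 3 = 7.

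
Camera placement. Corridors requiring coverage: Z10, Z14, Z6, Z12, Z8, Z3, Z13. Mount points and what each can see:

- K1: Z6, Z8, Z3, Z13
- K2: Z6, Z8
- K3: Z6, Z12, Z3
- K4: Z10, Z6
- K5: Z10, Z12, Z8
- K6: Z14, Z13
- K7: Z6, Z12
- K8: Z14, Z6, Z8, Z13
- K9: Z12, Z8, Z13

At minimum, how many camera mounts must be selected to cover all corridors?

3

K1, K5, K6 together cover {Z10, Z14, Z6, Z12, Z8, Z3, Z13} — every corridor.
No 2 of the 9 camera mounts cover everything (all 36 pairs fall short), so 3 is minimum.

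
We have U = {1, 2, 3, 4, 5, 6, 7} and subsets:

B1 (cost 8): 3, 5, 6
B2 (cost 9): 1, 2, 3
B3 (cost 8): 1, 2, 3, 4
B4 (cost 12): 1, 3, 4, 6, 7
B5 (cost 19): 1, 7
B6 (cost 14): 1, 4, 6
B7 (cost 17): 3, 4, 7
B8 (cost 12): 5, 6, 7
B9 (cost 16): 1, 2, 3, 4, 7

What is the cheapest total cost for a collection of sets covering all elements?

B3, B8 cover every element at cost 8 + 12 = 20.
Any cover uses at least 2 sets; among all covering selections none totals below 20.
Greedy by coverage-per-cost would pick B3, B1, B4 for 28 — worse than the optimum 20.

20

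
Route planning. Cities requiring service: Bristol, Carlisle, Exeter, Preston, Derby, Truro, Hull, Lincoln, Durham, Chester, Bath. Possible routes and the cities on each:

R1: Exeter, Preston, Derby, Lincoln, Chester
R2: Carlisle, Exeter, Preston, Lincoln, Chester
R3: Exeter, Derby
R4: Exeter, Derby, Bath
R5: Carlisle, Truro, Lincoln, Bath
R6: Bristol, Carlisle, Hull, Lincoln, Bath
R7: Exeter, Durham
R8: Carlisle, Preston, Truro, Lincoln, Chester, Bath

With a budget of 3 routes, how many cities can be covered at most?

10

Choosing R1, R5, R6 covers {Bristol, Carlisle, Exeter, Preston, Derby, Truro, Hull, Lincoln, Chester, Bath} — 10 cities.
No choice of 3 routes does better; here Durham is left uncovered.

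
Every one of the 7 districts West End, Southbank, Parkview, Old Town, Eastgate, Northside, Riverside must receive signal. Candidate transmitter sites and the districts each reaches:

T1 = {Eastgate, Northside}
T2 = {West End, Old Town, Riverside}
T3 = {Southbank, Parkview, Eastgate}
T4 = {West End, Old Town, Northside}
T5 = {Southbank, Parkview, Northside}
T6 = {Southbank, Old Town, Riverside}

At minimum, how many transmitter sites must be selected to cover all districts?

T1, T2, T3 together cover {West End, Southbank, Parkview, Old Town, Eastgate, Northside, Riverside} — every district.
No 2 of the 6 transmitter sites cover everything (all 15 pairs fall short), so 3 is minimum.

3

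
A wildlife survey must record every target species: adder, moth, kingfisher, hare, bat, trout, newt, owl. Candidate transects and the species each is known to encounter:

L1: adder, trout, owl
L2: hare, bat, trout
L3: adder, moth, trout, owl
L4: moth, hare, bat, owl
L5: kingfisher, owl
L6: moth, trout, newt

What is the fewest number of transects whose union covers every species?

L1, L2, L5, L6 together cover {adder, moth, kingfisher, hare, bat, trout, newt, owl} — every species.
No 3 of the 6 transects cover everything (all 20 triples fall short), so 4 is minimum.

4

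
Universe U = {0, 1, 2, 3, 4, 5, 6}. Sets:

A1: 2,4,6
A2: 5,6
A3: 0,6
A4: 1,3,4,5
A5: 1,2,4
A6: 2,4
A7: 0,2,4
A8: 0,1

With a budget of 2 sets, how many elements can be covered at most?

6

Choosing A1, A4 covers {1, 2, 3, 4, 5, 6} — 6 elements.
No choice of 2 sets does better; here 0 is left uncovered.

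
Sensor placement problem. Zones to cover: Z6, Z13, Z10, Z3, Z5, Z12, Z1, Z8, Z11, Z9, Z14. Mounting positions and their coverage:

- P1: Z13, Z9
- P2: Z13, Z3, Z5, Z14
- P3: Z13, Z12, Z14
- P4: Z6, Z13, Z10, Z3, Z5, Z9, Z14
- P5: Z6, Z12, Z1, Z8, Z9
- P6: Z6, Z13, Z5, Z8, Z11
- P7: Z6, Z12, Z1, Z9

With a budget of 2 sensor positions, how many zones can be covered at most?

Choosing P4, P5 covers {Z6, Z13, Z10, Z3, Z5, Z12, Z1, Z8, Z9, Z14} — 10 zones.
No choice of 2 sensor positions does better; here Z11 is left uncovered.

10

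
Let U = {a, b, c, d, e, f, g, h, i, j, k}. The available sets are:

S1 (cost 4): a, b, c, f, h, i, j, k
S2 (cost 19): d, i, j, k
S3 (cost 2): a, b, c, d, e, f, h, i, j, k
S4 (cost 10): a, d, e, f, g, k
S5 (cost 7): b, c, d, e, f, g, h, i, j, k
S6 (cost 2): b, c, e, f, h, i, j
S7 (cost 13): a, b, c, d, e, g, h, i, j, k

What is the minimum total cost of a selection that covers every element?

9

S3, S5 cover every element at cost 2 + 7 = 9.
Any cover uses at least 2 sets; among all covering selections none totals below 9.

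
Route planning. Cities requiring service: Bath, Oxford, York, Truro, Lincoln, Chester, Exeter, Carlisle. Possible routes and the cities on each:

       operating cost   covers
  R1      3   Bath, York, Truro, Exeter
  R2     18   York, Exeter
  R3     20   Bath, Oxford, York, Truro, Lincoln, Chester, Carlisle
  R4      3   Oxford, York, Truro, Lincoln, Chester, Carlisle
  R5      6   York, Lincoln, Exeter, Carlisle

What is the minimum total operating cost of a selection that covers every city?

6

R1, R4 cover every city at operating cost 3 + 3 = 6.
Any cover uses at least 2 routes; among all covering selections none totals below 6.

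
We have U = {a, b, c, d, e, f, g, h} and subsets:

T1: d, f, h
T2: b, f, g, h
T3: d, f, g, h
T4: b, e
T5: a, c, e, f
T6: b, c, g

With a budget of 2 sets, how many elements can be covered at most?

7

Choosing T2, T5 covers {a, b, c, e, f, g, h} — 7 elements.
No choice of 2 sets does better; here d is left uncovered.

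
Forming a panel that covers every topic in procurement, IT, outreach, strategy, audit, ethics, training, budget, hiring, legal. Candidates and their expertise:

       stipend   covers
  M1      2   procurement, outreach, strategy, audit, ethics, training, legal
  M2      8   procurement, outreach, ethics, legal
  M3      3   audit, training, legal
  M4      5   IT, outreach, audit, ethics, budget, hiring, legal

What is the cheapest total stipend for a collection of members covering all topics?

M1, M4 cover every topic at stipend 2 + 5 = 7.
Any cover uses at least 2 members; among all covering selections none totals below 7.

7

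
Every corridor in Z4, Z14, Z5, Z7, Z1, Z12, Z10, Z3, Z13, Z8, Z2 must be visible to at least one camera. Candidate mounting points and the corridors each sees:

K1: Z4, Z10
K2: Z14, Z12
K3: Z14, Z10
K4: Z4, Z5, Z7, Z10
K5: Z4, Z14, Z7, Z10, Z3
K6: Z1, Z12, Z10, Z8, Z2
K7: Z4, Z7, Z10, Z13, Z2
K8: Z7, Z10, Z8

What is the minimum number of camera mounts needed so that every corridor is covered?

K4, K5, K6, K7 together cover {Z4, Z14, Z5, Z7, Z1, Z12, Z10, Z3, Z13, Z8, Z2} — every corridor.
No 3 of the 8 camera mounts cover everything (all 56 triples fall short), so 4 is minimum.

4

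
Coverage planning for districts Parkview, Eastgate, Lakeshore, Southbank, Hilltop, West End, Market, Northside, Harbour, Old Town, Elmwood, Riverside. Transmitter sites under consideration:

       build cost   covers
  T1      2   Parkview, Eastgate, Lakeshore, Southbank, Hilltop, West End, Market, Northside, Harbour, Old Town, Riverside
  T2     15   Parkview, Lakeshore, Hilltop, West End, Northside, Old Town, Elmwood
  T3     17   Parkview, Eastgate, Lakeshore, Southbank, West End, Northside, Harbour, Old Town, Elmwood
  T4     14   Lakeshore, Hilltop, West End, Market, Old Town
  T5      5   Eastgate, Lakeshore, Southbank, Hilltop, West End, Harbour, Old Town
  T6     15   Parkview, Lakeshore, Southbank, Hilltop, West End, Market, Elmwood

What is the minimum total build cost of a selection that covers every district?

17

T1, T2 cover every district at build cost 2 + 15 = 17.
Any cover uses at least 2 transmitter sites; among all covering selections none totals below 17.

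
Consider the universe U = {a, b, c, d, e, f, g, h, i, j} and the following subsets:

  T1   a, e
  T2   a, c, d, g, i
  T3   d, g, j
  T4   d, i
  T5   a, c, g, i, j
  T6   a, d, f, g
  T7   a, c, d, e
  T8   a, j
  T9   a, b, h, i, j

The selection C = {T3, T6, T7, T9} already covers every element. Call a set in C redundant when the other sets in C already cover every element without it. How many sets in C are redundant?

Drop T3: the rest still cover every element — redundant.
Drop T6: f uncovered — not redundant.
Drop T7: c, e uncovered — not redundant.
Drop T9: b, h, i uncovered — not redundant.
1 redundant: T3.

1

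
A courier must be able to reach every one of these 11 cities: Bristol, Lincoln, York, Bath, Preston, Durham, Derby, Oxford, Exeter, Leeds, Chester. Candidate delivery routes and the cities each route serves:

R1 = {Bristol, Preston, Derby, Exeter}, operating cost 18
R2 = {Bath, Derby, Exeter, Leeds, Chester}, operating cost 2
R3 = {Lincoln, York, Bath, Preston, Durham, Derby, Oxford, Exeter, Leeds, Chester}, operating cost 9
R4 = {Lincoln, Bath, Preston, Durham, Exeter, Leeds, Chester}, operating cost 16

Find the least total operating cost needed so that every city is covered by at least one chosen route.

R1, R3 cover every city at operating cost 18 + 9 = 27.
Any cover uses at least 2 routes; among all covering selections none totals below 27.

27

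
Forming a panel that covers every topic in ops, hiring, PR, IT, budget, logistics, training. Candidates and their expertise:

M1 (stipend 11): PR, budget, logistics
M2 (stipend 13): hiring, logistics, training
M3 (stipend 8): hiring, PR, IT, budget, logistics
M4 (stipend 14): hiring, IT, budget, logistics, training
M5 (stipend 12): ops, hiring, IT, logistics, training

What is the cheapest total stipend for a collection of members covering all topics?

20

M3, M5 cover every topic at stipend 8 + 12 = 20.
Any cover uses at least 2 members; among all covering selections none totals below 20.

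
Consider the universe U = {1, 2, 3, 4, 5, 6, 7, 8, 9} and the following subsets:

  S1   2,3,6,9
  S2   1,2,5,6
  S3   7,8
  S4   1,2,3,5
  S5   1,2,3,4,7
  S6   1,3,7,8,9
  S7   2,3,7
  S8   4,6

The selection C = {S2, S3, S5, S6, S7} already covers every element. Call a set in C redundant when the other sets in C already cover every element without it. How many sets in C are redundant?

2

Drop S2: 5, 6 uncovered — not redundant.
Drop S3: the rest still cover every element — redundant.
Drop S5: 4 uncovered — not redundant.
Drop S6: 9 uncovered — not redundant.
Drop S7: the rest still cover every element — redundant.
2 redundant: S3, S7.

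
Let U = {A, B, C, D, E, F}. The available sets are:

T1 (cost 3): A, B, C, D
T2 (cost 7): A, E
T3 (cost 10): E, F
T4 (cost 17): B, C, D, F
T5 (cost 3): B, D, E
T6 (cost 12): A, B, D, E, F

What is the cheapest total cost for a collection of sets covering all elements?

T1, T3 cover every element at cost 3 + 10 = 13.
Any cover uses at least 2 sets; among all covering selections none totals below 13.
Greedy by coverage-per-cost would pick T1, T5, T3 for 16 — worse than the optimum 13.

13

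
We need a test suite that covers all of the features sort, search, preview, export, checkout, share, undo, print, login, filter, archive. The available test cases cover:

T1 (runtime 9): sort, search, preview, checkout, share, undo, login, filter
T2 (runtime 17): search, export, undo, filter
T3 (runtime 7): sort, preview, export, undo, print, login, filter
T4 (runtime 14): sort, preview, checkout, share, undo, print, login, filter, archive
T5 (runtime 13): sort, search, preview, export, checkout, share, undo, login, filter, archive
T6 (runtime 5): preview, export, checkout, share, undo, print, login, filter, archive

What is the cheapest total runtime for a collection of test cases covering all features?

T1, T6 cover every feature at runtime 9 + 5 = 14.
Any cover uses at least 2 test cases; among all covering selections none totals below 14.

14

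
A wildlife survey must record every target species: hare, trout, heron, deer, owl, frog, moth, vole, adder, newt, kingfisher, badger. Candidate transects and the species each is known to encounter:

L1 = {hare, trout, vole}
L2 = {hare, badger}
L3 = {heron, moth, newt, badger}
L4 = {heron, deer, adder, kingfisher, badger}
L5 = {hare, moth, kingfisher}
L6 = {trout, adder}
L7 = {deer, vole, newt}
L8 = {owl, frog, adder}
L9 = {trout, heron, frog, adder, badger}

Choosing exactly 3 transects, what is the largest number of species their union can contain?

Choosing L5, L7, L9 covers {hare, trout, heron, deer, frog, moth, vole, adder, newt, kingfisher, badger} — 11 species.
No choice of 3 transects does better; here owl is left uncovered.

11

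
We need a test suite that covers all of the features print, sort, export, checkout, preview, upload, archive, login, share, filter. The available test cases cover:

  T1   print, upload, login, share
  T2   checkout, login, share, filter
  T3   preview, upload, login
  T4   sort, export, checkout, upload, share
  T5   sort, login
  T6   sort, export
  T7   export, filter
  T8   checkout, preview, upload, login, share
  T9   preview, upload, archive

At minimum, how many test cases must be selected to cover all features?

4

T1, T2, T4, T9 together cover {print, sort, export, checkout, preview, upload, archive, login, share, filter} — every feature.
No 3 of the 9 test cases cover everything (all 84 triples fall short), so 4 is minimum.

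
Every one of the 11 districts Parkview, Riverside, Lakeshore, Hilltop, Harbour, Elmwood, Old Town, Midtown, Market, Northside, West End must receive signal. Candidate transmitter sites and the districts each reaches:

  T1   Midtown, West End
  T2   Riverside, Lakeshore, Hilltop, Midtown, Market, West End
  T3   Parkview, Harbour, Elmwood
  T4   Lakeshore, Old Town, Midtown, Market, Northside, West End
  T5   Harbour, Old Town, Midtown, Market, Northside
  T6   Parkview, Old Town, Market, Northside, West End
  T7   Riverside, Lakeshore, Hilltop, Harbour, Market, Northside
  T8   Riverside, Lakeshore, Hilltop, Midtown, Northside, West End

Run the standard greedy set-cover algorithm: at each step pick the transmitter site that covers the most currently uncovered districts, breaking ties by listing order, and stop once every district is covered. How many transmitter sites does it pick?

Pick 1: T2 covers 6 new districts (Riverside, Lakeshore, Hilltop, Midtown, Market, West End).
Pick 2: T3 covers 3 new districts (Parkview, Harbour, Elmwood).
Pick 3: T4 covers 2 new districts (Old Town, Northside).
Greedy uses 3 transmitter sites.

3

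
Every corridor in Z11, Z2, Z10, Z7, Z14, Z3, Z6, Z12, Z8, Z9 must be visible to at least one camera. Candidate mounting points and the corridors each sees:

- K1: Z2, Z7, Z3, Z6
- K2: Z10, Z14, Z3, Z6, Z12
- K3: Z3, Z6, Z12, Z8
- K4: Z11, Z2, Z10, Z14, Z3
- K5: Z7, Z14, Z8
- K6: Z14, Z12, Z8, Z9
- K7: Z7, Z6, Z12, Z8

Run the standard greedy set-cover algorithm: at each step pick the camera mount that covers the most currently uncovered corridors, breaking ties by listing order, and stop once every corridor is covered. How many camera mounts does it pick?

4

Pick 1: K2 covers 5 new corridors (Z10, Z14, Z3, Z6, Z12).
Pick 2: K1 covers 2 new corridors (Z2, Z7).
Pick 3: K6 covers 2 new corridors (Z8, Z9).
Pick 4: K4 covers 1 new corridors (Z11).
Greedy uses 4 camera mounts. (The true minimum is 3.)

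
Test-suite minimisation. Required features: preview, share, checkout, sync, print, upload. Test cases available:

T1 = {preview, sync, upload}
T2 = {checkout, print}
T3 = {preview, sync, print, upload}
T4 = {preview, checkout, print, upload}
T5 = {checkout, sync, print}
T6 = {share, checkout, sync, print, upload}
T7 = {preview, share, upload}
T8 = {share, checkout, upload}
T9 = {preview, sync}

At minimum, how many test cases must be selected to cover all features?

2

T1, T6 together cover {preview, share, checkout, sync, print, upload} — every feature.
No single test case contains all 6 features, so 2 is optimal.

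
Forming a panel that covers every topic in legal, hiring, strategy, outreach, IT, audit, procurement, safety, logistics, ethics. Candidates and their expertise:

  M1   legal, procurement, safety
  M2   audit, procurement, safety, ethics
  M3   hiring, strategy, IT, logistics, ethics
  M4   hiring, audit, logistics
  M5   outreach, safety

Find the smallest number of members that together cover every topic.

4

M1, M2, M3, M5 together cover {legal, hiring, strategy, outreach, IT, audit, procurement, safety, logistics, ethics} — every topic.
No 3 of the 5 members cover everything (all 10 triples fall short), so 4 is minimum.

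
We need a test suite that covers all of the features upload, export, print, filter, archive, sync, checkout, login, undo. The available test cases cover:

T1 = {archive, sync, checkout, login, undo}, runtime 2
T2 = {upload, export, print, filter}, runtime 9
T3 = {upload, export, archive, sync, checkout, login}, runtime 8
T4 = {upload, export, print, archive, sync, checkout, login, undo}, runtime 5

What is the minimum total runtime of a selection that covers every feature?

T1, T2 cover every feature at runtime 2 + 9 = 11.
Any cover uses at least 2 test cases; among all covering selections none totals below 11.

11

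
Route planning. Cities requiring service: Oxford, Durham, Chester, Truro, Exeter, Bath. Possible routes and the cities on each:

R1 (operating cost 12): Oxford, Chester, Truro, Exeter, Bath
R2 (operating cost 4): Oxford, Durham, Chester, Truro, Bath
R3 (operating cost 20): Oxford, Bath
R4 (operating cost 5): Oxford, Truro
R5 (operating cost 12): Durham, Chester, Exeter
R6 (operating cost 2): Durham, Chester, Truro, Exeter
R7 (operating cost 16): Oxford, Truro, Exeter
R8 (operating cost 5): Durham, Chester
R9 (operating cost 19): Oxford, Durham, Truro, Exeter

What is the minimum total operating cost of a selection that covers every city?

R2, R6 cover every city at operating cost 4 + 2 = 6.
Any cover uses at least 2 routes; among all covering selections none totals below 6.

6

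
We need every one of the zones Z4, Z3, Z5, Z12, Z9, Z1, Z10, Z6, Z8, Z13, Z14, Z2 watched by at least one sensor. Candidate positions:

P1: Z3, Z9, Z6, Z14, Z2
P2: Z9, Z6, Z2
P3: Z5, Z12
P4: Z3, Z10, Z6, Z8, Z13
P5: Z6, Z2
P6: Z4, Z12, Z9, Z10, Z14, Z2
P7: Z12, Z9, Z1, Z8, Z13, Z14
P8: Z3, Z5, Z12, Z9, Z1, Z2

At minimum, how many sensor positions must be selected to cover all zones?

3

P4, P6, P8 together cover {Z4, Z3, Z5, Z12, Z9, Z1, Z10, Z6, Z8, Z13, Z14, Z2} — every zone.
No 2 of the 8 sensor positions cover everything (all 28 pairs fall short), so 3 is minimum.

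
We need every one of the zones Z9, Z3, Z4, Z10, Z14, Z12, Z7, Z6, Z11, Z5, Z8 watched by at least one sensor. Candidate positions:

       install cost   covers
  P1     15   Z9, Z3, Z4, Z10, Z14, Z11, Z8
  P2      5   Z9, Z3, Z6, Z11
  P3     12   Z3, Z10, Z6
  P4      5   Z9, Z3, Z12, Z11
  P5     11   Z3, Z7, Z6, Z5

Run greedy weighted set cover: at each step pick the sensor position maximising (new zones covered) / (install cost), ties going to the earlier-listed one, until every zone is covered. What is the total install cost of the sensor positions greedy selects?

Pick 1: P2 adds 4 new (Z9, Z3, Z6, Z11) at install cost 5 (ratio 4/5).
Pick 2: P1 adds 4 new (Z4, Z10, Z14, Z8) at install cost 15 (ratio 4/15).
Pick 3: P4 adds 1 new (Z12) at install cost 5 (ratio 1/5).
Pick 4: P5 adds 2 new (Z7, Z5) at install cost 11 (ratio 2/11).
Greedy total install cost: 5 + 15 + 5 + 11 = 36. (The true optimum is 31, so greedy overshoots here.)

36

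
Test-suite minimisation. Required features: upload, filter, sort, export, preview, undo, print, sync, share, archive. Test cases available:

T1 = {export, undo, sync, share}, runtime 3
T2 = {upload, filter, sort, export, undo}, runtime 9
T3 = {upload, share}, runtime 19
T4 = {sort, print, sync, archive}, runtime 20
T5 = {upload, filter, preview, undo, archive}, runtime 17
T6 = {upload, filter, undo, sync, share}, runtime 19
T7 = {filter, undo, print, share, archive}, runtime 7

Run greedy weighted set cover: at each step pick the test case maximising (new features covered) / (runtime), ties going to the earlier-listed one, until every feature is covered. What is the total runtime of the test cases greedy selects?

Pick 1: T1 adds 4 new (export, undo, sync, share) at runtime 3 (ratio 4/3).
Pick 2: T7 adds 3 new (filter, print, archive) at runtime 7 (ratio 3/7).
Pick 3: T2 adds 2 new (upload, sort) at runtime 9 (ratio 2/9).
Pick 4: T5 adds 1 new (preview) at runtime 17 (ratio 1/17).
Greedy total runtime: 3 + 7 + 9 + 17 = 36.

36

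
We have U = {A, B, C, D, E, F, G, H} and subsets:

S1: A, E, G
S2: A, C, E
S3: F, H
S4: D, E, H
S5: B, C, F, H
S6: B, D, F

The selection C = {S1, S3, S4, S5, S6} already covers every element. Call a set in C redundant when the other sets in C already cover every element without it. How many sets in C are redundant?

3

Drop S1: A, G uncovered — not redundant.
Drop S3: the rest still cover every element — redundant.
Drop S4: the rest still cover every element — redundant.
Drop S5: C uncovered — not redundant.
Drop S6: the rest still cover every element — redundant.
3 redundant: S3, S4, S6.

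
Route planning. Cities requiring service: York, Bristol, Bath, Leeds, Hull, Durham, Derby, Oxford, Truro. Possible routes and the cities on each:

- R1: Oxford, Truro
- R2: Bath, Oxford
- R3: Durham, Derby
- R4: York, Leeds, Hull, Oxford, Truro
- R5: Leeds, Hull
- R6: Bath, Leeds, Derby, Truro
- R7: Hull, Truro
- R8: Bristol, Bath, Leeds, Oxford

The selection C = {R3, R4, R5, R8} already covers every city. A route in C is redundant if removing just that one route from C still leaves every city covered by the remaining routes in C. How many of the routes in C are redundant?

1

Drop R3: Durham, Derby uncovered — not redundant.
Drop R4: York, Truro uncovered — not redundant.
Drop R5: the rest still cover every city — redundant.
Drop R8: Bristol, Bath uncovered — not redundant.
1 redundant: R5.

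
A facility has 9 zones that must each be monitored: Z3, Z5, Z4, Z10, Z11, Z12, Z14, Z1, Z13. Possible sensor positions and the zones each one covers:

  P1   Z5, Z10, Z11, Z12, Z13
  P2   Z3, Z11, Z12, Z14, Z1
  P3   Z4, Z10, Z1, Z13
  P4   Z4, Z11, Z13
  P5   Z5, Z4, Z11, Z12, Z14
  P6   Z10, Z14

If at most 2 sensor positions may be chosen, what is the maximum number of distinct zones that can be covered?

Choosing P1, P2 covers {Z3, Z5, Z10, Z11, Z12, Z14, Z1, Z13} — 8 zones.
No choice of 2 sensor positions does better; here Z4 is left uncovered.

8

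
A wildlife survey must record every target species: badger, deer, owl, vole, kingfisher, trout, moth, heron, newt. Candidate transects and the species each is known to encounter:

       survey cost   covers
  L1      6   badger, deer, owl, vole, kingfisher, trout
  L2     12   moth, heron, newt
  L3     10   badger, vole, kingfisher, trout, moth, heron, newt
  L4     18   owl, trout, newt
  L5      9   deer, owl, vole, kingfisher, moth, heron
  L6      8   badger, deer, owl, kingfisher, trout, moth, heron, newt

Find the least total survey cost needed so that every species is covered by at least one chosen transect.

14

L1, L6 cover every species at survey cost 6 + 8 = 14.
Any cover uses at least 2 transects; among all covering selections none totals below 14.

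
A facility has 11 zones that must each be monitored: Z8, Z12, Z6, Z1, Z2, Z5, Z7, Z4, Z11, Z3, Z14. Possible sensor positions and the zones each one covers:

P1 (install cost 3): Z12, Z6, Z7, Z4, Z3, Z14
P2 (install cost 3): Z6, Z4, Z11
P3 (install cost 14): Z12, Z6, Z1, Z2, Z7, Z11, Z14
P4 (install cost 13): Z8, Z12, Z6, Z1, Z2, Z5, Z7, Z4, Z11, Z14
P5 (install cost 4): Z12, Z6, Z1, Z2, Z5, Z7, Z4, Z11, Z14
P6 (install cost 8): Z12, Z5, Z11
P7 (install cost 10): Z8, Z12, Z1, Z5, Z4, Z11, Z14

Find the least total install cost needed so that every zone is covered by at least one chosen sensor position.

16

P1, P4 cover every zone at install cost 3 + 13 = 16.
Any cover uses at least 2 sensor positions; among all covering selections none totals below 16.
Greedy by coverage-per-install cost would pick P5, P1, P7 for 17 — worse than the optimum 16.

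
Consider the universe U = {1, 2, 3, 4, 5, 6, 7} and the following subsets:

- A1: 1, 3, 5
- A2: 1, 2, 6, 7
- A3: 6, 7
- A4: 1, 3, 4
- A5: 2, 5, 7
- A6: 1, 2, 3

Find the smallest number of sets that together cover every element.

3

A1, A2, A4 together cover {1, 2, 3, 4, 5, 6, 7} — every element.
No 2 of the 6 sets cover everything (all 15 pairs fall short), so 3 is minimum.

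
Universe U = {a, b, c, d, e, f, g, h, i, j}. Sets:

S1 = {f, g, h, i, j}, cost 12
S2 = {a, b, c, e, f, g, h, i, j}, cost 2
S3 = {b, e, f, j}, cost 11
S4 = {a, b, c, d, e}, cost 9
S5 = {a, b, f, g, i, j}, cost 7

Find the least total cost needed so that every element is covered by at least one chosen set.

S2, S4 cover every element at cost 2 + 9 = 11.
Any cover uses at least 2 sets; among all covering selections none totals below 11.

11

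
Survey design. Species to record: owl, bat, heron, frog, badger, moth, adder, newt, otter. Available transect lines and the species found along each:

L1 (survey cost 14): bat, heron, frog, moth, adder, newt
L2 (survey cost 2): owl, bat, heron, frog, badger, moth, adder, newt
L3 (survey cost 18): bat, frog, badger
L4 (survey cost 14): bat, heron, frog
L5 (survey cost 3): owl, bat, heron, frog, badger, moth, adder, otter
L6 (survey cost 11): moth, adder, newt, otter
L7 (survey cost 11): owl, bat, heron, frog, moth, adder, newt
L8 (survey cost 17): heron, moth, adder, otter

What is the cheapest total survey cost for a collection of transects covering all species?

L2, L5 cover every species at survey cost 2 + 3 = 5.
Any cover uses at least 2 transects; among all covering selections none totals below 5.

5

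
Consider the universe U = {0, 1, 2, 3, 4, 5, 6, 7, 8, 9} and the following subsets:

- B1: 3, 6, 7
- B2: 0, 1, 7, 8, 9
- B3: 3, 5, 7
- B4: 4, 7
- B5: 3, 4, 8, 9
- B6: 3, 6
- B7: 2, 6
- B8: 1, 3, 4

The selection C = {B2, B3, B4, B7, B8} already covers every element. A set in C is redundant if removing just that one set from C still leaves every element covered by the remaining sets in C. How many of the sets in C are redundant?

Drop B2: 0, 8, 9 uncovered — not redundant.
Drop B3: 5 uncovered — not redundant.
Drop B4: the rest still cover every element — redundant.
Drop B7: 2, 6 uncovered — not redundant.
Drop B8: the rest still cover every element — redundant.
2 redundant: B4, B8.

2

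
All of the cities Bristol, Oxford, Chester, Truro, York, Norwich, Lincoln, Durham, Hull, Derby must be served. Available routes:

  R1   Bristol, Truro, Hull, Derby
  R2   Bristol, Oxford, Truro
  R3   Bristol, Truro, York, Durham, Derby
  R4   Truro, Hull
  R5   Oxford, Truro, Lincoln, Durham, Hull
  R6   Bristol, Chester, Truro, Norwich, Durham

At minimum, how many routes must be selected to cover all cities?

3

R3, R5, R6 together cover {Bristol, Oxford, Chester, Truro, York, Norwich, Lincoln, Durham, Hull, Derby} — every city.
No 2 of the 6 routes cover everything (all 15 pairs fall short), so 3 is minimum.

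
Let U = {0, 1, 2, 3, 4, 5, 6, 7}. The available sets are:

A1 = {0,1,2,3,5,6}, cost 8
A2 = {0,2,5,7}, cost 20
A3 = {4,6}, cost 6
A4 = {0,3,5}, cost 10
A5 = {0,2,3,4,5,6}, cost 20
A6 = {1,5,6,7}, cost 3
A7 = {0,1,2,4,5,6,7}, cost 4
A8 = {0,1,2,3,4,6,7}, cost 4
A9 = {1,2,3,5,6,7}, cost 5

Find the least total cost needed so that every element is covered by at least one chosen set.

7

A6, A8 cover every element at cost 3 + 4 = 7.
Any cover uses at least 2 sets; among all covering selections none totals below 7.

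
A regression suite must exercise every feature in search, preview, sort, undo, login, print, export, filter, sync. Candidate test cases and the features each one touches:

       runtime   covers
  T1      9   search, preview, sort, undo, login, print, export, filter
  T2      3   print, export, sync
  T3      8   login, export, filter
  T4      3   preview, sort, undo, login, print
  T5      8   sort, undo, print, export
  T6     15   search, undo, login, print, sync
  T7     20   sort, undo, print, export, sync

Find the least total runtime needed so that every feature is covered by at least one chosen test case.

12

T1, T2 cover every feature at runtime 9 + 3 = 12.
Any cover uses at least 2 test cases; among all covering selections none totals below 12.
Greedy by coverage-per-runtime would pick T4, T2, T1 for 15 — worse than the optimum 12.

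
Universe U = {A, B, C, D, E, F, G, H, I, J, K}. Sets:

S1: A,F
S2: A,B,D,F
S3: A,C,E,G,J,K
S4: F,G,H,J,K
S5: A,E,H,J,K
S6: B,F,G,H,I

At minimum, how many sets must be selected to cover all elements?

3

S2, S3, S6 together cover {A, B, C, D, E, F, G, H, I, J, K} — every element.
No 2 of the 6 sets cover everything (all 15 pairs fall short), so 3 is minimum.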